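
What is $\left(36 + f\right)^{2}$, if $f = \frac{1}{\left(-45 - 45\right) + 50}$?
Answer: $\frac{2070721}{1600} \approx 1294.2$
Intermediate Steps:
$f = - \frac{1}{40}$ ($f = \frac{1}{-90 + 50} = \frac{1}{-40} = - \frac{1}{40} \approx -0.025$)
$\left(36 + f\right)^{2} = \left(36 - \frac{1}{40}\right)^{2} = \left(\frac{1439}{40}\right)^{2} = \frac{2070721}{1600}$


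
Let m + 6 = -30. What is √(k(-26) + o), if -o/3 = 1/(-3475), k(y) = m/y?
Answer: √113098323/9035 ≈ 1.1771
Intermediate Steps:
m = -36 (m = -6 - 30 = -36)
k(y) = -36/y
o = 3/3475 (o = -3/(-3475) = -3*(-1/3475) = 3/3475 ≈ 0.00086331)
√(k(-26) + o) = √(-36/(-26) + 3/3475) = √(-36*(-1/26) + 3/3475) = √(18/13 + 3/3475) = √(62589/45175) = √113098323/9035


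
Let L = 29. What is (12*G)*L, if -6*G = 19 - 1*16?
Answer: -174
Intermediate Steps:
G = -½ (G = -(19 - 1*16)/6 = -(19 - 16)/6 = -⅙*3 = -½ ≈ -0.50000)
(12*G)*L = (12*(-½))*29 = -6*29 = -174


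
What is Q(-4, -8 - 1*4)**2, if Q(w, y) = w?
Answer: 16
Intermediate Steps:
Q(-4, -8 - 1*4)**2 = (-4)**2 = 16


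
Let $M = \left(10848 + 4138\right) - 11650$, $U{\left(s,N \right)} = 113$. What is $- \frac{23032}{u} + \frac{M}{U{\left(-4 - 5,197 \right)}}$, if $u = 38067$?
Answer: $\frac{124388896}{4301571} \approx 28.917$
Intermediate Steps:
$M = 3336$ ($M = 14986 - 11650 = 3336$)
$- \frac{23032}{u} + \frac{M}{U{\left(-4 - 5,197 \right)}} = - \frac{23032}{38067} + \frac{3336}{113} = \frac{124388896}{4301571}$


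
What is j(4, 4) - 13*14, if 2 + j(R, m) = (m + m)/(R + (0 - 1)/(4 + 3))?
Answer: -4912/27 ≈ -181.93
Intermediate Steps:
j(R, m) = -2 + 2*m/(-⅐ + R) (j(R, m) = -2 + (m + m)/(R + (0 - 1)/(4 + 3)) = -2 + (2*m)/(R - 1/7) = -2 + (2*m)/(R - 1*⅐) = -2 + (2*m)/(R - ⅐) = -2 + (2*m)/(-⅐ + R) = -2 + 2*m/(-⅐ + R))
j(4, 4) - 13*14 = 2*(1 - 7*4 + 7*4)/(-1 + 7*4) - 13*14 = 2*(1 - 28 + 28)/(-1 + 28) - 182 = 2*1/27 - 182 = 2*(1/27)*1 - 182 = 2/27 - 182 = -4912/27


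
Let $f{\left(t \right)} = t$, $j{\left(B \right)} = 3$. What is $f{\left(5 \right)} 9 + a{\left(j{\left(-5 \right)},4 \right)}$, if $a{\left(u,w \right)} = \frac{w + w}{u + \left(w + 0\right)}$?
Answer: $\frac{323}{7} \approx 46.143$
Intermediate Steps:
$a{\left(u,w \right)} = \frac{2 w}{u + w}$
$f{\left(5 \right)} 9 + a{\left(j{\left(-5 \right)},4 \right)} = 5 \cdot 9 + 2 \cdot 4 \frac{1}{3 + 4} = 45 + 2 \cdot 4 \cdot \frac{1}{7} = 45 + \frac{8}{7} = \frac{323}{7}$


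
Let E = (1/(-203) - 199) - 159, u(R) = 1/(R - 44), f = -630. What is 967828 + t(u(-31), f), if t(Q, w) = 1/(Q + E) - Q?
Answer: 395659801427753/408812100 ≈ 9.6783e+5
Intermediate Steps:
u(R) = 1/(-44 + R)
E = -72675/203 (E = (-1/203 - 199) - 159 = -40398/203 - 159 = -72675/203 ≈ -358.00)
t(Q, w) = 1/(-72675/203 + Q) - Q (t(Q, w) = 1/(Q - 72675/203) - Q = 1/(-72675/203 + Q) - Q)
967828 + t(u(-31), f) = 967828 + (203 - 203/(-44 - 31)**2 + 72675/(-44 - 31))/(-72675 + 203/(-44 - 31)) = 967828 + (203 - 203*(1/(-75))**2 + 72675/(-75))/(-72675 + 203/(-75)) = 967828 + (203 - 203*(-1/75)**2 + 72675*(-1/75))/(-72675 + 203*(-1/75)) = 967828 + (203 - 203*1/5625 - 969)/(-72675 - 203/75) = 967828 + (203 - 203/5625 - 969)/(-5450828/75) = 967828 - 75/5450828*(-4308953/5625) = 967828 + 4308953/408812100 = 395659801427753/408812100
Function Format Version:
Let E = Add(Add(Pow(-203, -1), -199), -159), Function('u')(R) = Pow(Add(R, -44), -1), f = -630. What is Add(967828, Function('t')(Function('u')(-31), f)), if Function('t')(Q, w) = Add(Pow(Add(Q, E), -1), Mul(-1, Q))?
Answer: Rational(395659801427753, 408812100) ≈ 9.6783e+5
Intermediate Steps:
Function('u')(R) = Pow(Add(-44, R), -1)
E = Rational(-72675, 203) (E = Add(Add(Rational(-1, 203), -199), -159) = Add(Rational(-40398, 203), -159) = Rational(-72675, 203) ≈ -358.00)
Function('t')(Q, w) = Add(Pow(Add(Rational(-72675, 203), Q), -1), Mul(-1, Q)) (Function('t')(Q, w) = Add(Pow(Add(Q, Rational(-72675, 203)), -1), Mul(-1, Q)) = Add(Pow(Add(Rational(-72675, 203), Q), -1), Mul(-1, Q)))
Add(967828, Function('t')(Function('u')(-31), f)) = Add(967828, Mul(Pow(Add(-72675, Mul(203, Pow(Add(-44, -31), -1))), -1), Add(203, Mul(-203, Pow(Pow(Add(-44, -31), -1), 2)), Mul(72675, Pow(Add(-44, -31), -1))))) = Add(967828, Mul(Pow(Add(-72675, Mul(203, Pow(-75, -1))), -1), Add(203, Mul(-203, Pow(Pow(-75, -1), 2)), Mul(72675, Pow(-75, -1))))) = Add(967828, Mul(Pow(Add(-72675, Mul(203, Rational(-1, 75))), -1), Add(203, Mul(-203, Pow(Rational(-1, 75), 2)), Mul(72675, Rational(-1, 75))))) = Add(967828, Mul(Pow(Add(-72675, Rational(-203, 75)), -1), Add(203, Mul(-203, Rational(1, 5625)), -969))) = Add(967828, Mul(Pow(Rational(-5450828, 75), -1), Add(203, Rational(-203, 5625), -969))) = Add(967828, Mul(Rational(-75, 5450828), Rational(-4308953, 5625))) = Add(967828, Rational(4308953, 408812100)) = Rational(395659801427753, 408812100)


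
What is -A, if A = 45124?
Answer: -45124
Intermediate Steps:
-A = -1*45124 = -45124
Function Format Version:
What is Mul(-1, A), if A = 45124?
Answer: -45124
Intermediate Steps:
Mul(-1, A) = Mul(-1, 45124) = -45124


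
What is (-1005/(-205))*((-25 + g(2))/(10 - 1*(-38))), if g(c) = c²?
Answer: -1407/656 ≈ -2.1448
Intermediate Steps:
(-1005/(-205))*((-25 + g(2))/(10 - 1*(-38))) = (-1005/(-205))*((-25 + 2²)/(10 - 1*(-38))) = (-1005*(-1/205))*((-25 + 4)/(10 + 38)) = 201*(-21/48)/41 = 201*(-21*1/48)/41 = (201/41)*(-7/16) = -1407/656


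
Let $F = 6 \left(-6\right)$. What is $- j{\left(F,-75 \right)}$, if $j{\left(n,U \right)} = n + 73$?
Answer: $-37$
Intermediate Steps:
$F = -36$
$j{\left(n,U \right)} = 73 + n$
$- j{\left(F,-75 \right)} = - (73 - 36) = \left(-1\right) 37 = -37$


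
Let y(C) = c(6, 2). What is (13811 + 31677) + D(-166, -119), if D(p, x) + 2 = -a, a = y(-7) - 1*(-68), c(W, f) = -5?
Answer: 45423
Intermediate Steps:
y(C) = -5
a = 63 (a = -5 - 1*(-68) = -5 + 68 = 63)
D(p, x) = -65 (D(p, x) = -2 - 1*63 = -2 - 63 = -65)
(13811 + 31677) + D(-166, -119) = (13811 + 31677) - 65 = 45488 - 65 = 45423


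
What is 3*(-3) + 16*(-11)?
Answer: -185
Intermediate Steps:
3*(-3) + 16*(-11) = -9 - 176 = -185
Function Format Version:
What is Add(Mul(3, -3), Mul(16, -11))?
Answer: -185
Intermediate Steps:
Add(Mul(3, -3), Mul(16, -11)) = Add(-9, -176) = -185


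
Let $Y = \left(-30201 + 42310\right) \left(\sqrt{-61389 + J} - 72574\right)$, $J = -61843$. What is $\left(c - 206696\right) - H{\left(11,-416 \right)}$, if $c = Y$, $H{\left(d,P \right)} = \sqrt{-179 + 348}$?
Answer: $-879005275 + 48436 i \sqrt{7702} \approx -8.7901 \cdot 10^{8} + 4.2508 \cdot 10^{6} i$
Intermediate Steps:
$Y = -878798566 + 48436 i \sqrt{7702}$ ($Y = \left(-30201 + 42310\right) \left(\sqrt{-61389 - 61843} - 72574\right) = 12109 \left(\sqrt{-123232} - 72574\right) = 12109 \left(4 i \sqrt{7702} - 72574\right) = 12109 \left(-72574 + 4 i \sqrt{7702}\right) = -878798566 + 48436 i \sqrt{7702} \approx -8.788 \cdot 10^{8} + 4.2508 \cdot 10^{6} i$)
$H{\left(d,P \right)} = 13$ ($H{\left(d,P \right)} = \sqrt{169} = 13$)
$c = -878798566 + 48436 i \sqrt{7702} \approx -8.788 \cdot 10^{8} + 4.2508 \cdot 10^{6} i$
$\left(c - 206696\right) - H{\left(11,-416 \right)} = \left(\left(-878798566 + 48436 i \sqrt{7702}\right) - 206696\right) - 13 = \left(-879005262 + 48436 i \sqrt{7702}\right) - 13 = -879005275 + 48436 i \sqrt{7702}$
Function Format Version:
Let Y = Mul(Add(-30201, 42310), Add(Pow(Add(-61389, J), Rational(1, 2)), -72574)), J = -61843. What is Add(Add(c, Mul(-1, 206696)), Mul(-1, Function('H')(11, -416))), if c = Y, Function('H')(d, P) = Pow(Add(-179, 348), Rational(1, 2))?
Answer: Add(-879005275, Mul(48436, I, Pow(7702, Rational(1, 2)))) ≈ Add(-8.7901e+8, Mul(4.2508e+6, I))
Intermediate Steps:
Y = Add(-878798566, Mul(48436, I, Pow(7702, Rational(1, 2)))) (Y = Mul(Add(-30201, 42310), Add(Pow(Add(-61389, -61843), Rational(1, 2)), -72574)) = Mul(12109, Add(Pow(-123232, Rational(1, 2)), -72574)) = Mul(12109, Add(Mul(4, I, Pow(7702, Rational(1, 2))), -72574)) = Mul(12109, Add(-72574, Mul(4, I, Pow(7702, Rational(1, 2))))) = Add(-878798566, Mul(48436, I, Pow(7702, Rational(1, 2)))) ≈ Add(-8.7880e+8, Mul(4.2508e+6, I)))
Function('H')(d, P) = 13 (Function('H')(d, P) = Pow(169, Rational(1, 2)) = 13)
c = Add(-878798566, Mul(48436, I, Pow(7702, Rational(1, 2)))) ≈ Add(-8.7880e+8, Mul(4.2508e+6, I))
Add(Add(c, Mul(-1, 206696)), Mul(-1, Function('H')(11, -416))) = Add(Add(Add(-878798566, Mul(48436, I, Pow(7702, Rational(1, 2)))), Mul(-1, 206696)), Mul(-1, 13)) = Add(Add(Add(-878798566, Mul(48436, I, Pow(7702, Rational(1, 2)))), -206696), -13) = Add(Add(-879005262, Mul(48436, I, Pow(7702, Rational(1, 2)))), -13) = Add(-879005275, Mul(48436, I, Pow(7702, Rational(1, 2))))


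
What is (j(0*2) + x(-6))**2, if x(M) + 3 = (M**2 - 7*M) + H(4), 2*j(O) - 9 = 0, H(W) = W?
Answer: 27889/4 ≈ 6972.3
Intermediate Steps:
j(O) = 9/2 (j(O) = 9/2 + (1/2)*0 = 9/2 + 0 = 9/2)
x(M) = 1 + M**2 - 7*M (x(M) = -3 + ((M**2 - 7*M) + 4) = -3 + (4 + M**2 - 7*M) = 1 + M**2 - 7*M)
(j(0*2) + x(-6))**2 = (9/2 + (1 + (-6)**2 - 7*(-6)))**2 = (9/2 + (1 + 36 + 42))**2 = (9/2 + 79)**2 = (167/2)**2 = 27889/4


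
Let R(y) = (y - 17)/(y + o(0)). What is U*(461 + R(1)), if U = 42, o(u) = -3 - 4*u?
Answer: 19698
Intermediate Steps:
R(y) = (-17 + y)/(-3 + y) (R(y) = (y - 17)/(y + (-3 - 4*0)) = (-17 + y)/(y + (-3 + 0)) = (-17 + y)/(y - 3) = (-17 + y)/(-3 + y))
U*(461 + R(1)) = 42*(461 + (-17 + 1)/(-3 + 1)) = 42*(461 - 16/(-2)) = 42*(461 - 1/2*(-16)) = 42*(461 + 8) = 42*469 = 19698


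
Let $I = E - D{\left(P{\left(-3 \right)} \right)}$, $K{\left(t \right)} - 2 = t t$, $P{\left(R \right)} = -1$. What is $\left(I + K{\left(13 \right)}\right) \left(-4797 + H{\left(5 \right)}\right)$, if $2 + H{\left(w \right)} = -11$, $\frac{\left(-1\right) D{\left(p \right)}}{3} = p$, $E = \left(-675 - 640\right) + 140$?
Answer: $4843670$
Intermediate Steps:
$E = -1175$ ($E = -1315 + 140 = -1175$)
$D{\left(p \right)} = - 3 p$
$K{\left(t \right)} = 2 + t^{2}$ ($K{\left(t \right)} = 2 + t t = 2 + t^{2}$)
$H{\left(w \right)} = -13$ ($H{\left(w \right)} = -2 - 11 = -13$)
$I = -1178$ ($I = -1175 - \left(-3\right) \left(-1\right) = -1175 - 3 = -1178$)
$\left(I + K{\left(13 \right)}\right) \left(-4797 + H{\left(5 \right)}\right) = \left(-1178 + \left(2 + 13^{2}\right)\right) \left(-4797 - 13\right) = \left(-1178 + \left(2 + 169\right)\right) \left(-4810\right) = \left(-1178 + 171\right) \left(-4810\right) = \left(-1007\right) \left(-4810\right) = 4843670$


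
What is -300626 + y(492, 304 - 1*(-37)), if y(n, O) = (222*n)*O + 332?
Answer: 36945090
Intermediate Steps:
y(n, O) = 332 + 222*O*n (y(n, O) = 222*O*n + 332 = 332 + 222*O*n)
-300626 + y(492, 304 - 1*(-37)) = -300626 + (332 + 222*(304 - 1*(-37))*492) = -300626 + (332 + 222*(304 + 37)*492) = -300626 + (332 + 222*341*492) = -300626 + (332 + 37245384) = -300626 + 37245716 = 36945090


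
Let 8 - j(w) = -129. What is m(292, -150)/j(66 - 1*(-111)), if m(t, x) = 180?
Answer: 180/137 ≈ 1.3139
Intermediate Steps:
j(w) = 137 (j(w) = 8 - 1*(-129) = 8 + 129 = 137)
m(292, -150)/j(66 - 1*(-111)) = 180/137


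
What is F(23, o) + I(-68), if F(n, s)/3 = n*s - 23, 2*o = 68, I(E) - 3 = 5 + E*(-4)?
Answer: 2557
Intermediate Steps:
I(E) = 8 - 4*E (I(E) = 3 + (5 + E*(-4)) = 3 + (5 - 4*E) = 8 - 4*E)
o = 34 (o = (1/2)*68 = 34)
F(n, s) = -69 + 3*n*s (F(n, s) = 3*(n*s - 23) = 3*(-23 + n*s) = -69 + 3*n*s)
F(23, o) + I(-68) = (-69 + 3*23*34) + (8 - 4*(-68)) = (-69 + 2346) + (8 + 272) = 2277 + 280 = 2557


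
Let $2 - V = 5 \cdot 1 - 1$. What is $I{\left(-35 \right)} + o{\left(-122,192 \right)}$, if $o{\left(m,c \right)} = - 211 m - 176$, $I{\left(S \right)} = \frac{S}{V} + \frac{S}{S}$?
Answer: $\frac{51169}{2} \approx 25585.0$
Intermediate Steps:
$V = -2$ ($V = 2 - \left(5 \cdot 1 - 1\right) = 2 - \left(5 - 1\right) = 2 - 4 = -2$)
$I{\left(S \right)} = 1 - \frac{S}{2}$ ($I{\left(S \right)} = \frac{S}{-2} + \frac{S}{S} = S \left(- \frac{1}{2}\right) + 1 = - \frac{S}{2} + 1 = 1 - \frac{S}{2}$)
$o{\left(m,c \right)} = -176 - 211 m$
$I{\left(-35 \right)} + o{\left(-122,192 \right)} = \left(1 - - \frac{35}{2}\right) - -25566 = \left(1 + \frac{35}{2}\right) + \left(-176 + 25742\right) = \frac{37}{2} + 25566 = \frac{51169}{2}$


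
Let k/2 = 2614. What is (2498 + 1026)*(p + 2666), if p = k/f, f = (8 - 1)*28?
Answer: 464960084/49 ≈ 9.4890e+6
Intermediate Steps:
k = 5228 (k = 2*2614 = 5228)
f = 196 (f = 7*28 = 196)
p = 1307/49 (p = 5228/196 = 5228*(1/196) = 1307/49 ≈ 26.673)
(2498 + 1026)*(p + 2666) = (2498 + 1026)*(1307/49 + 2666) = 3524*(131941/49) = 464960084/49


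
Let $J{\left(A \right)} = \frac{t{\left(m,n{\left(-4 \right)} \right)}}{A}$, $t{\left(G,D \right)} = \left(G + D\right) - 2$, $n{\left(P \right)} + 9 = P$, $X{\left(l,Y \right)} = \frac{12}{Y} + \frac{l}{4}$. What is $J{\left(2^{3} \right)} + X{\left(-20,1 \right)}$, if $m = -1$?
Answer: $5$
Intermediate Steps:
$X{\left(l,Y \right)} = \frac{12}{Y} + \frac{l}{4}$ ($X{\left(l,Y \right)} = \frac{12}{Y} + l \frac{1}{4} = \frac{12}{Y} + \frac{l}{4}$)
$n{\left(P \right)} = -9 + P$
$t{\left(G,D \right)} = -2 + D + G$ ($t{\left(G,D \right)} = \left(D + G\right) - 2 = -2 + D + G$)
$J{\left(A \right)} = - \frac{16}{A}$ ($J{\left(A \right)} = \frac{-2 - 13 - 1}{A} = - \frac{16}{A}$)
$J{\left(2^{3} \right)} + X{\left(-20,1 \right)} = - \frac{16}{2^{3}} + \left(\frac{12}{1} + \frac{1}{4} \left(-20\right)\right) = - \frac{16}{8} + \left(12 \cdot 1 - 5\right) = \left(-16\right) \frac{1}{8} + \left(12 - 5\right) = -2 + 7 = 5$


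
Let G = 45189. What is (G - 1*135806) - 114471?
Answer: -205088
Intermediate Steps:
(G - 1*135806) - 114471 = (45189 - 1*135806) - 114471 = (45189 - 135806) - 114471 = -90617 - 114471 = -205088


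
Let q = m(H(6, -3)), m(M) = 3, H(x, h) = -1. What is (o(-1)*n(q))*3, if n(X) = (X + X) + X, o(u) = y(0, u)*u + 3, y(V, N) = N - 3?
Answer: 189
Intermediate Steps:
y(V, N) = -3 + N
q = 3
o(u) = 3 + u*(-3 + u) (o(u) = (-3 + u)*u + 3 = u*(-3 + u) + 3 = 3 + u*(-3 + u))
n(X) = 3*X (n(X) = 2*X + X = 3*X)
(o(-1)*n(q))*3 = ((3 - (-3 - 1))*(3*3))*3 = ((3 - 1*(-4))*9)*3 = ((3 + 4)*9)*3 = (7*9)*3 = 63*3 = 189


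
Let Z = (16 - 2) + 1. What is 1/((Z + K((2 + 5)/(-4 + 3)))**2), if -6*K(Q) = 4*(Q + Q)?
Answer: 9/5329 ≈ 0.0016889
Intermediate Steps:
K(Q) = -4*Q/3 (K(Q) = -2*(Q + Q)/3 = -2*2*Q/3 = -4*Q/3)
Z = 15 (Z = 14 + 1 = 15)
1/((Z + K((2 + 5)/(-4 + 3)))**2) = 1/((15 - 4*(2 + 5)/(3*(-4 + 3)))**2) = 1/((15 - 28/(3*(-1)))**2) = 1/((15 - 28*(-1)/3)**2) = 1/((15 - 4/3*(-7))**2) = 1/((15 + 28/3)**2) = 1/((73/3)**2) = 1/(5329/9) = 9/5329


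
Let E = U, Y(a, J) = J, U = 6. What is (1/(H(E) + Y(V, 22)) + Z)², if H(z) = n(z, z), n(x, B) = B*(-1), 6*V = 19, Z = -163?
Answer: 6796449/256 ≈ 26549.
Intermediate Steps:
V = 19/6 (V = (⅙)*19 = 19/6 ≈ 3.1667)
n(x, B) = -B
E = 6
H(z) = -z
(1/(H(E) + Y(V, 22)) + Z)² = (1/(-1*6 + 22) - 163)² = (1/(-6 + 22) - 163)² = (1/16 - 163)² = (-2607/16)² = 6796449/256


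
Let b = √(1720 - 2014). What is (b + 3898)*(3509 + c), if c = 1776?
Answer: 20600930 + 36995*I*√6 ≈ 2.0601e+7 + 90619.0*I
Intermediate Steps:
b = 7*I*√6 (b = √(-294) = 7*I*√6 ≈ 17.146*I)
(b + 3898)*(3509 + c) = (7*I*√6 + 3898)*(3509 + 1776) = (3898 + 7*I*√6)*5285 = 20600930 + 36995*I*√6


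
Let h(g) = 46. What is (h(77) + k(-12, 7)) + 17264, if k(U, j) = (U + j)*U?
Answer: 17370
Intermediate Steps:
k(U, j) = U*(U + j)
(h(77) + k(-12, 7)) + 17264 = (46 - 12*(-12 + 7)) + 17264 = (46 - 12*(-5)) + 17264 = (46 + 60) + 17264 = 106 + 17264 = 17370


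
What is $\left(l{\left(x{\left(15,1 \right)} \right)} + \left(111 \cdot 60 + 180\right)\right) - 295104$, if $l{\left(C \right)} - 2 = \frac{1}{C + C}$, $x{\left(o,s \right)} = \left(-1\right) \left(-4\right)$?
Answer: $- \frac{2306095}{8} \approx -2.8826 \cdot 10^{5}$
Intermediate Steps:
$x{\left(o,s \right)} = 4$
$l{\left(C \right)} = 2 + \frac{1}{2 C}$ ($l{\left(C \right)} = 2 + \frac{1}{C + C} = 2 + \frac{1}{2 C}$)
$\left(l{\left(x{\left(15,1 \right)} \right)} + \left(111 \cdot 60 + 180\right)\right) - 295104 = \left(\left(2 + \frac{1}{2 \cdot 4}\right) + \left(111 \cdot 60 + 180\right)\right) - 295104 = \left(\left(2 + \frac{1}{2} \cdot \frac{1}{4}\right) + \left(6660 + 180\right)\right) - 295104 = \left(\left(2 + \frac{1}{8}\right) + 6840\right) - 295104 = \left(\frac{17}{8} + 6840\right) - 295104 = \frac{54737}{8} - 295104 = - \frac{2306095}{8}$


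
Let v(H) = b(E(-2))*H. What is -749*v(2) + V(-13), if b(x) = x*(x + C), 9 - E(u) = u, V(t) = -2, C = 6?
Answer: -280128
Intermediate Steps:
E(u) = 9 - u
b(x) = x*(6 + x) (b(x) = x*(x + 6) = x*(6 + x))
v(H) = 187*H (v(H) = ((9 - 1*(-2))*(6 + (9 - 1*(-2))))*H = ((9 + 2)*(6 + (9 + 2)))*H = (11*(6 + 11))*H = (11*17)*H = 187*H)
-749*v(2) + V(-13) = -140063*2 - 2 = -749*374 - 2 = -280126 - 2 = -280128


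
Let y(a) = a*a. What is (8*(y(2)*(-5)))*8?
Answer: -1280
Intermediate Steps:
y(a) = a²
(8*(y(2)*(-5)))*8 = (8*(2²*(-5)))*8 = (8*(4*(-5)))*8 = (8*(-20))*8 = -160*8 = -1280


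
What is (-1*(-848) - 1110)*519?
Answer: -135978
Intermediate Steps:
(-1*(-848) - 1110)*519 = (848 - 1110)*519 = -262*519 = -135978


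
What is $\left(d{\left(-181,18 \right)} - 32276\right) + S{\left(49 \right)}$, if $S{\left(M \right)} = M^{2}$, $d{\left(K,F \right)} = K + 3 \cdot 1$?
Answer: $-30053$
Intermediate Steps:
$d{\left(K,F \right)} = 3 + K$ ($d{\left(K,F \right)} = K + 3 = 3 + K$)
$\left(d{\left(-181,18 \right)} - 32276\right) + S{\left(49 \right)} = \left(\left(3 - 181\right) - 32276\right) + 49^{2} = \left(-178 - 32276\right) + 2401 = -32454 + 2401 = -30053$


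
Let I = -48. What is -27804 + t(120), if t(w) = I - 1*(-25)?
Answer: -27827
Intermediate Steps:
t(w) = -23 (t(w) = -48 - 1*(-25) = -48 + 25 = -23)
-27804 + t(120) = -27804 - 23 = -27827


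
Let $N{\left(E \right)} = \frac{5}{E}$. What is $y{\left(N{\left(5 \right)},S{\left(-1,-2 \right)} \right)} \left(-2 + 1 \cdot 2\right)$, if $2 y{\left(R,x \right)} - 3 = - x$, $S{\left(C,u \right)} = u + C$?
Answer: $0$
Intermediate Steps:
$S{\left(C,u \right)} = C + u$
$y{\left(R,x \right)} = \frac{3}{2} - \frac{x}{2}$ ($y{\left(R,x \right)} = \frac{3}{2} + \frac{\left(-1\right) x}{2} = \frac{3}{2} - \frac{x}{2}$)
$y{\left(N{\left(5 \right)},S{\left(-1,-2 \right)} \right)} \left(-2 + 1 \cdot 2\right) = \left(\frac{3}{2} - \frac{-1 - 2}{2}\right) \left(-2 + 1 \cdot 2\right) = \left(\frac{3}{2} - - \frac{3}{2}\right) \left(-2 + 2\right) = \left(\frac{3}{2} + \frac{3}{2}\right) 0 = 3 \cdot 0 = 0$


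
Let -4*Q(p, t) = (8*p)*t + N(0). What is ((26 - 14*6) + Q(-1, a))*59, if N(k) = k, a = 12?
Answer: -2006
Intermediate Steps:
Q(p, t) = -2*p*t (Q(p, t) = -((8*p)*t + 0)/4 = -(8*p*t + 0)/4 = -2*p*t)
((26 - 14*6) + Q(-1, a))*59 = ((26 - 14*6) - 2*(-1)*12)*59 = ((26 - 84) + 24)*59 = (-58 + 24)*59 = -34*59 = -2006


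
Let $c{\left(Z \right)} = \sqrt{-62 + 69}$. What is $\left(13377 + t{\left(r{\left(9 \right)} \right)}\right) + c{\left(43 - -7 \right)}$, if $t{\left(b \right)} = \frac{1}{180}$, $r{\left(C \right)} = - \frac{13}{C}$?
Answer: $\frac{2407861}{180} + \sqrt{7} \approx 13380.0$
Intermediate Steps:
$c{\left(Z \right)} = \sqrt{7}$
$t{\left(b \right)} = \frac{1}{180}$
$\left(13377 + t{\left(r{\left(9 \right)} \right)}\right) + c{\left(43 - -7 \right)} = \left(13377 + \frac{1}{180}\right) + \sqrt{7} = \frac{2407861}{180} + \sqrt{7}$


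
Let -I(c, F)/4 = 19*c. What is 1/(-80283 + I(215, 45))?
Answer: -1/96623 ≈ -1.0349e-5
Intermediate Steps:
I(c, F) = -76*c
1/(-80283 + I(215, 45)) = 1/(-80283 - 76*215) = 1/(-80283 - 16340) = 1/(-96623) = -1/96623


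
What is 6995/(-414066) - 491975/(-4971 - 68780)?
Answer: 203194232105/30537781566 ≈ 6.6539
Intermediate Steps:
6995/(-414066) - 491975/(-4971 - 68780) = 6995*(-1/414066) - 491975/(-73751) = -6995/414066 - 491975*(-1/73751) = -6995/414066 + 491975/73751 = 203194232105/30537781566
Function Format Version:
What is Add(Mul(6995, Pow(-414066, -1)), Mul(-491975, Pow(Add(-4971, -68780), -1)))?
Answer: Rational(203194232105, 30537781566) ≈ 6.6539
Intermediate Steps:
Add(Mul(6995, Pow(-414066, -1)), Mul(-491975, Pow(Add(-4971, -68780), -1))) = Add(Mul(6995, Rational(-1, 414066)), Mul(-491975, Pow(-73751, -1))) = Add(Rational(-6995, 414066), Mul(-491975, Rational(-1, 73751))) = Add(Rational(-6995, 414066), Rational(491975, 73751)) = Rational(203194232105, 30537781566)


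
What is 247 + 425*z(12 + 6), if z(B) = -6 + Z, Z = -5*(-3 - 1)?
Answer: 6197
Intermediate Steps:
Z = 20 (Z = -5*(-4) = 20)
z(B) = 14 (z(B) = -6 + 20 = 14)
247 + 425*z(12 + 6) = 247 + 425*14 = 247 + 5950 = 6197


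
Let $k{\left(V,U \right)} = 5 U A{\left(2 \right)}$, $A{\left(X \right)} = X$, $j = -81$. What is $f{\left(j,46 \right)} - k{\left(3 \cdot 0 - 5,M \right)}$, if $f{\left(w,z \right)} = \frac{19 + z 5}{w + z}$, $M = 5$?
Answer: $- \frac{1999}{35} \approx -57.114$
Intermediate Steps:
$k{\left(V,U \right)} = 10 U$ ($k{\left(V,U \right)} = 5 U 2 = 10 U$)
$f{\left(w,z \right)} = \frac{19 + 5 z}{w + z}$
$f{\left(j,46 \right)} - k{\left(3 \cdot 0 - 5,M \right)} = \frac{19 + 5 \cdot 46}{-81 + 46} - 10 \cdot 5 = \frac{19 + 230}{-35} - 50 = \left(- \frac{1}{35}\right) 249 - 50 = - \frac{249}{35} - 50 = - \frac{1999}{35}$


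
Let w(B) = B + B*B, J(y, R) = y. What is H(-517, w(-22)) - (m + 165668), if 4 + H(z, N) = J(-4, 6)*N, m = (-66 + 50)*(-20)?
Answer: -167840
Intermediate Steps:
m = 320 (m = -16*(-20) = 320)
w(B) = B + B**2
H(z, N) = -4 - 4*N
H(-517, w(-22)) - (m + 165668) = (-4 - (-88)*(1 - 22)) - (320 + 165668) = (-4 - (-88)*(-21)) - 1*165988 = (-4 - 4*462) - 165988 = (-4 - 1848) - 165988 = -1852 - 165988 = -167840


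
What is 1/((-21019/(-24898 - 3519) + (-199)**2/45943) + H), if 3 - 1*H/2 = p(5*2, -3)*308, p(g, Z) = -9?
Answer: 1305562231/7247961399584 ≈ 0.00018013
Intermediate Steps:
H = 5550 (H = 6 - (-18)*308 = 6 - 2*(-2772) = 6 + 5544 = 5550)
1/((-21019/(-24898 - 3519) + (-199)**2/45943) + H) = 1/((-21019/(-24898 - 3519) + (-199)**2/45943) + 5550) = 1/((-21019/(-28417) + 39601*(1/45943)) + 5550) = 1/((-21019*(-1/28417) + 39601/45943) + 5550) = 1/((21019/28417 + 39601/45943) + 5550) = 1/(2091017534/1305562231 + 5550) = 1/(7247961399584/1305562231) = 1305562231/7247961399584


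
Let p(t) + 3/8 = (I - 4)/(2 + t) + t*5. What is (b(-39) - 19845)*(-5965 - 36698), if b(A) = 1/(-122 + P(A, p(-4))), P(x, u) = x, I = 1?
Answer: 136310247498/161 ≈ 8.4665e+8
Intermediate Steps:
p(t) = -3/8 - 3/(2 + t) + 5*t (p(t) = -3/8 + ((1 - 4)/(2 + t) + t*5) = -3/8 + (-3/(2 + t) + 5*t) = -3/8 - 3/(2 + t) + 5*t)
b(A) = 1/(-122 + A)
(b(-39) - 19845)*(-5965 - 36698) = (1/(-122 - 39) - 19845)*(-5965 - 36698) = (1/(-161) - 19845)*(-42663) = (-1/161 - 19845)*(-42663) = -3195046/161*(-42663) = 136310247498/161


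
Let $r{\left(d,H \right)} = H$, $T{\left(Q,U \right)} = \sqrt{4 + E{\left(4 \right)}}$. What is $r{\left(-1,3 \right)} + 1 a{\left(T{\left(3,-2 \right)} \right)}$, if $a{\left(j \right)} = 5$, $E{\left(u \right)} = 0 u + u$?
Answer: $8$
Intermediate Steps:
$E{\left(u \right)} = u$ ($E{\left(u \right)} = 0 + u = u$)
$T{\left(Q,U \right)} = 2 \sqrt{2}$ ($T{\left(Q,U \right)} = \sqrt{4 + 4} = \sqrt{8} = 2 \sqrt{2}$)
$r{\left(-1,3 \right)} + 1 a{\left(T{\left(3,-2 \right)} \right)} = 3 + 1 \cdot 5 = 3 + 5 = 8$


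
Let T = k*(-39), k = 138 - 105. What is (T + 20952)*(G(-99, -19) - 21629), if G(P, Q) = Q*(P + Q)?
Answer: -381245355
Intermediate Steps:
k = 33
T = -1287 (T = 33*(-39) = -1287)
(T + 20952)*(G(-99, -19) - 21629) = (-1287 + 20952)*(-19*(-99 - 19) - 21629) = 19665*(-19*(-118) - 21629) = 19665*(2242 - 21629) = 19665*(-19387) = -381245355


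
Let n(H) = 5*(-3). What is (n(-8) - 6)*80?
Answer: -1680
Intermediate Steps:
n(H) = -15
(n(-8) - 6)*80 = (-15 - 6)*80 = -21*80 = -1680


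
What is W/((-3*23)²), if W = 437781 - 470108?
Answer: -32327/4761 ≈ -6.7900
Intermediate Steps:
W = -32327
W/((-3*23)²) = -32327/((-3*23)²) = -32327/((-69)²) = -32327/4761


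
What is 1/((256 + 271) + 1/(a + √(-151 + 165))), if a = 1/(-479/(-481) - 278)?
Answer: 65489427285725/34512936190438711 - 17752631121*√14/69025872380877422 ≈ 0.0018966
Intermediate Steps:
a = -481/133239 (a = 1/(-479*(-1/481) - 278) = 1/(479/481 - 278) = 1/(-133239/481) = -481/133239 ≈ -0.0036101)
1/((256 + 271) + 1/(a + √(-151 + 165))) = 1/((256 + 271) + 1/(-481/133239 + √(-151 + 165))) = 1/(527 + 1/(-481/133239 + √14))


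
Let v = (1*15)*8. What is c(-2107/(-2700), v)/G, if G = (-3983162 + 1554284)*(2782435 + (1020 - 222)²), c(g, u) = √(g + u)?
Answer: -√978321/747442294545780 ≈ -1.3233e-12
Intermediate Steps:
v = 120 (v = 15*8 = 120)
G = -8304914383842 (G = -2428878*(2782435 + 798²) = -2428878*(2782435 + 636804) = -2428878*3419239 = -8304914383842)
c(-2107/(-2700), v)/G = √(-2107/(-2700) + 120)/(-8304914383842) = √(-2107*(-1/2700) + 120)*(-1/8304914383842) = √(2107/2700 + 120)*(-1/8304914383842) = √(326107/2700)*(-1/8304914383842) = (√978321/90)*(-1/8304914383842) = -√978321/747442294545780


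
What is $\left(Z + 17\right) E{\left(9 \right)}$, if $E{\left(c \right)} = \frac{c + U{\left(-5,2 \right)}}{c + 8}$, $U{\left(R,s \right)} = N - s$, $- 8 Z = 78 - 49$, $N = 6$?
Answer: $\frac{1391}{136} \approx 10.228$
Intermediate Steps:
$Z = - \frac{29}{8}$ ($Z = - \frac{78 - 49}{8} = \left(- \frac{1}{8}\right) 29 = - \frac{29}{8} \approx -3.625$)
$U{\left(R,s \right)} = 6 - s$
$E{\left(c \right)} = \frac{4 + c}{8 + c}$ ($E{\left(c \right)} = \frac{c + \left(6 - 2\right)}{c + 8} = \frac{c + \left(6 - 2\right)}{8 + c} = \frac{c + 4}{8 + c} = \frac{4 + c}{8 + c}$)
$\left(Z + 17\right) E{\left(9 \right)} = \left(- \frac{29}{8} + 17\right) \frac{4 + 9}{8 + 9} = \frac{107 \cdot \frac{1}{17} \cdot 13}{8} = \frac{107}{8} \cdot \frac{13}{17} = \frac{1391}{136}$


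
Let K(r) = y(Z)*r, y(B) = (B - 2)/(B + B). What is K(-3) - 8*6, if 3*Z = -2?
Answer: -54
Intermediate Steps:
Z = -⅔ (Z = (⅓)*(-2) = -⅔ ≈ -0.66667)
y(B) = (-2 + B)/(2*B) (y(B) = (-2 + B)/((2*B)) = (-2 + B)*(1/(2*B)) = (-2 + B)/(2*B))
K(r) = 2*r (K(r) = ((-2 - ⅔)/(2*(-⅔)))*r = ((½)*(-3/2)*(-8/3))*r = 2*r)
K(-3) - 8*6 = 2*(-3) - 8*6 = -6 - 1*48 = -6 - 48 = -54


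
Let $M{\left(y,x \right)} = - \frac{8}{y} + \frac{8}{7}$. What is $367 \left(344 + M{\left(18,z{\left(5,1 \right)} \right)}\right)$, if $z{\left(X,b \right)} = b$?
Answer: $\frac{7969772}{63} \approx 1.265 \cdot 10^{5}$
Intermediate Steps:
$M{\left(y,x \right)} = \frac{8}{7} - \frac{8}{y}$ ($M{\left(y,x \right)} = - \frac{8}{y} + 8 \cdot \frac{1}{7} = - \frac{8}{y} + \frac{8}{7} = \frac{8}{7} - \frac{8}{y}$)
$367 \left(344 + M{\left(18,z{\left(5,1 \right)} \right)}\right) = 367 \left(344 + \left(\frac{8}{7} - \frac{8}{18}\right)\right) = 367 \left(344 + \left(\frac{8}{7} - \frac{4}{9}\right)\right) = 367 \left(344 + \frac{44}{63}\right) = 367 \cdot \frac{21716}{63} = \frac{7969772}{63}$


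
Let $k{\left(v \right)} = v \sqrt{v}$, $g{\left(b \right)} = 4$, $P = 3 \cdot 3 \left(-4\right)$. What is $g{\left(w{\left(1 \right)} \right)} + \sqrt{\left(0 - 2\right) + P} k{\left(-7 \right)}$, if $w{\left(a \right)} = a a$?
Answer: $4 + 7 \sqrt{266} \approx 118.17$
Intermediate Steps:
$w{\left(a \right)} = a^{2}$
$P = -36$ ($P = 9 \left(-4\right) = -36$)
$k{\left(v \right)} = v^{\frac{3}{2}}$
$g{\left(w{\left(1 \right)} \right)} + \sqrt{\left(0 - 2\right) + P} k{\left(-7 \right)} = 4 + \sqrt{\left(0 - 2\right) - 36} \left(-7\right)^{\frac{3}{2}} = 4 + \sqrt{\left(0 - 2\right) - 36} \left(- 7 i \sqrt{7}\right) = 4 + \sqrt{-2 - 36} \left(- 7 i \sqrt{7}\right) = 4 + \sqrt{-38} \left(- 7 i \sqrt{7}\right) = 4 + i \sqrt{38} \left(- 7 i \sqrt{7}\right) = 4 + 7 \sqrt{266}$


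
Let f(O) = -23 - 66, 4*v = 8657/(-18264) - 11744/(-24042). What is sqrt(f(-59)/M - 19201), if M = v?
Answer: 5*I*sqrt(1293886835049)/27183 ≈ 209.23*I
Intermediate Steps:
v = 353379/97578464 (v = (8657/(-18264) - 11744/(-24042))/4 = (8657*(-1/18264) - 11744*(-1/24042))/4 = (-8657/18264 + 5872/12021)/4 = (1/4)*(353379/24394616) = 353379/97578464 ≈ 0.0036215)
f(O) = -89
M = 353379/97578464 ≈ 0.0036215
sqrt(f(-59)/M - 19201) = sqrt(-89/353379/97578464 - 19201) = sqrt(-89*97578464/353379 - 19201) = sqrt(-8684483296/353379 - 19201) = sqrt(-15469713475/353379) = 5*I*sqrt(1293886835049)/27183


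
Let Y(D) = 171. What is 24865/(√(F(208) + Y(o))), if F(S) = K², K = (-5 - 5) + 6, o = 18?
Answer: 24865*√187/187 ≈ 1818.3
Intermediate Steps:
K = -4 (K = -10 + 6 = -4)
F(S) = 16 (F(S) = (-4)² = 16)
24865/(√(F(208) + Y(o))) = 24865/(√(16 + 171)) = 24865/(√187) = 24865*(√187/187) = 24865*√187/187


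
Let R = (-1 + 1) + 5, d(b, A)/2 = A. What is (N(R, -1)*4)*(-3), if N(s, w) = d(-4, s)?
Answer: -120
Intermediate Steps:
d(b, A) = 2*A
R = 5 (R = 0 + 5 = 5)
N(s, w) = 2*s
(N(R, -1)*4)*(-3) = ((2*5)*4)*(-3) = (10*4)*(-3) = 40*(-3) = -120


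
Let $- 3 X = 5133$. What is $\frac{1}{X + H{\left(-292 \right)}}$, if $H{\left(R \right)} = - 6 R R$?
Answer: $- \frac{1}{513295} \approx -1.9482 \cdot 10^{-6}$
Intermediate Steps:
$X = -1711$ ($X = \left(- \frac{1}{3}\right) 5133 = -1711$)
$H{\left(R \right)} = - 6 R^{2}$
$\frac{1}{X + H{\left(-292 \right)}} = \frac{1}{-1711 - 6 \left(-292\right)^{2}} = \frac{1}{-1711 - 511584} = \frac{1}{-513295} = - \frac{1}{513295}$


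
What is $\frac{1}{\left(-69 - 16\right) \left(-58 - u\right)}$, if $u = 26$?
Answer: $\frac{1}{7140} \approx 0.00014006$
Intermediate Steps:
$\frac{1}{\left(-69 - 16\right) \left(-58 - u\right)} = \frac{1}{\left(-69 - 16\right) \left(-58 - 26\right)} = \frac{1}{\left(-85\right) \left(-58 - 26\right)} = \frac{1}{\left(-85\right) \left(-84\right)} = \frac{1}{7140}$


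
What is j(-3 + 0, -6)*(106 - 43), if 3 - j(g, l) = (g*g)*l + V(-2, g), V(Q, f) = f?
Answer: 3780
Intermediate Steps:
j(g, l) = 3 - g - l*g² (j(g, l) = 3 - ((g*g)*l + g) = 3 - (g²*l + g) = 3 - (l*g² + g) = 3 - (g + l*g²) = 3 + (-g - l*g²) = 3 - g - l*g²)
j(-3 + 0, -6)*(106 - 43) = (3 - (-3 + 0) - 1*(-6)*(-3 + 0)²)*(106 - 43) = (3 - 1*(-3) - 1*(-6)*(-3)²)*63 = (3 + 3 - 1*(-6)*9)*63 = (3 + 3 + 54)*63 = 60*63 = 3780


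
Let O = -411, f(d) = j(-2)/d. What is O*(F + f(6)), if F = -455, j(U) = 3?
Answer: 373599/2 ≈ 1.8680e+5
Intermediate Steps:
f(d) = 3/d
O*(F + f(6)) = -411*(-455 + 3/6) = -411*(-455 + 3*(1/6)) = -411*(-455 + 1/2) = -411*(-909/2) = 373599/2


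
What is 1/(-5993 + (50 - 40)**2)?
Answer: -1/5893 ≈ -0.00016969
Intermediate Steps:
1/(-5993 + (50 - 40)**2) = 1/(-5993 + 10**2) = 1/(-5993 + 100) = 1/(-5893) = -1/5893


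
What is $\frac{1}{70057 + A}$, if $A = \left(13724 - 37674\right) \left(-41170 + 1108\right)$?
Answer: $\frac{1}{959554957} \approx 1.0421 \cdot 10^{-9}$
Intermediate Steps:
$A = 959484900$ ($A = \left(13724 - 37674\right) \left(-40062\right) = \left(-23950\right) \left(-40062\right) = 959484900$)
$\frac{1}{70057 + A} = \frac{1}{70057 + 959484900} = \frac{1}{959554957}$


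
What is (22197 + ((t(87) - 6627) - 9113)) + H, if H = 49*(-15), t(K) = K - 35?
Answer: 5774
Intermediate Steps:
t(K) = -35 + K
H = -735
(22197 + ((t(87) - 6627) - 9113)) + H = (22197 + (((-35 + 87) - 6627) - 9113)) - 735 = (22197 + ((52 - 6627) - 9113)) - 735 = (22197 + (-6575 - 9113)) - 735 = (22197 - 15688) - 735 = 6509 - 735 = 5774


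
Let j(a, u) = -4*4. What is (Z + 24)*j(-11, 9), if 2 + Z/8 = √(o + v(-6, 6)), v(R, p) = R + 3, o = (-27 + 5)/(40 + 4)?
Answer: -128 - 64*I*√14 ≈ -128.0 - 239.47*I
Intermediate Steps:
o = -½ (o = -22/44 = -22*1/44 = -½ ≈ -0.50000)
j(a, u) = -16
v(R, p) = 3 + R
Z = -16 + 4*I*√14 (Z = -16 + 8*√(-½ + (3 - 6)) = -16 + 8*√(-½ - 3) = -16 + 8*√(-7/2) = -16 + 8*(I*√14/2) = -16 + 4*I*√14 ≈ -16.0 + 14.967*I)
(Z + 24)*j(-11, 9) = ((-16 + 4*I*√14) + 24)*(-16) = (8 + 4*I*√14)*(-16) = -128 - 64*I*√14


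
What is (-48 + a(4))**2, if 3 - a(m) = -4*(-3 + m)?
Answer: 1681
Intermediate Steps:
a(m) = -9 + 4*m (a(m) = 3 - (-4)*(-3 + m) = 3 - (12 - 4*m) = 3 + (-12 + 4*m) = -9 + 4*m)
(-48 + a(4))**2 = (-48 + (-9 + 4*4))**2 = (-48 + (-9 + 16))**2 = (-48 + 7)**2 = (-41)**2 = 1681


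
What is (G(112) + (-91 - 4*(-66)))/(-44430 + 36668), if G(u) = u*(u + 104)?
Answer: -24365/7762 ≈ -3.1390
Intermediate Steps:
G(u) = u*(104 + u)
(G(112) + (-91 - 4*(-66)))/(-44430 + 36668) = (112*(104 + 112) + (-91 - 4*(-66)))/(-44430 + 36668) = (112*216 + (-91 + 264))/(-7762) = (24192 + 173)*(-1/7762) = 24365*(-1/7762) = -24365/7762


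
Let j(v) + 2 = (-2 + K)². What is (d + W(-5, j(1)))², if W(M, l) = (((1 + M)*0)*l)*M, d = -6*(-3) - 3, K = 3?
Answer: 225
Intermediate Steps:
j(v) = -1 (j(v) = -2 + (-2 + 3)² = -2 + 1² = -2 + 1 = -1)
d = 15 (d = 18 - 3 = 15)
W(M, l) = 0 (W(M, l) = (0*l)*M = 0*M = 0)
(d + W(-5, j(1)))² = (15 + 0)² = 15² = 225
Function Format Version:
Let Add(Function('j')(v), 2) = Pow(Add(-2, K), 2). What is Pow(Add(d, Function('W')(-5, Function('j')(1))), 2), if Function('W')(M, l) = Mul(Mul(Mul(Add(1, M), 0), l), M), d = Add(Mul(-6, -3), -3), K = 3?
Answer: 225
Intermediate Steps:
Function('j')(v) = -1 (Function('j')(v) = Add(-2, Pow(Add(-2, 3), 2)) = Add(-2, Pow(1, 2)) = Add(-2, 1) = -1)
d = 15 (d = Add(18, -3) = 15)
Function('W')(M, l) = 0 (Function('W')(M, l) = Mul(Mul(0, l), M) = Mul(0, M) = 0)
Pow(Add(d, Function('W')(-5, Function('j')(1))), 2) = Pow(Add(15, 0), 2) = Pow(15, 2) = 225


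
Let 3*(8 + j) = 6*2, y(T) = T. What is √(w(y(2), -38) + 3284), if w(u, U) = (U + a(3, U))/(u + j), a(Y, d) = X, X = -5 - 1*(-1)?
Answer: √3305 ≈ 57.489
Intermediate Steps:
X = -4 (X = -5 + 1 = -4)
a(Y, d) = -4
j = -4 (j = -8 + (6*2)/3 = -8 + (⅓)*12 = -8 + 4 = -4)
w(u, U) = (-4 + U)/(-4 + u) (w(u, U) = (U - 4)/(u - 4) = (-4 + U)/(-4 + u))
√(w(y(2), -38) + 3284) = √((-4 - 38)/(-4 + 2) + 3284) = √(-42/(-2) + 3284) = √(-½*(-42) + 3284) = √(21 + 3284) = √3305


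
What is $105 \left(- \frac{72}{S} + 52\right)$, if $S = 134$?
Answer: $\frac{362040}{67} \approx 5403.6$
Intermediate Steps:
$105 \left(- \frac{72}{S} + 52\right) = 105 \left(- \frac{72}{134} + 52\right) = 105 \left(\left(-72\right) \frac{1}{134} + 52\right) = 105 \left(- \frac{36}{67} + 52\right) = 105 \cdot \frac{3448}{67} = \frac{362040}{67}$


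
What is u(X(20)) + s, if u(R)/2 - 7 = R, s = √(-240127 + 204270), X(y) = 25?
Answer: 64 + I*√35857 ≈ 64.0 + 189.36*I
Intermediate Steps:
s = I*√35857 (s = √(-35857) = I*√35857 ≈ 189.36*I)
u(R) = 14 + 2*R
u(X(20)) + s = (14 + 2*25) + I*√35857 = (14 + 50) + I*√35857 = 64 + I*√35857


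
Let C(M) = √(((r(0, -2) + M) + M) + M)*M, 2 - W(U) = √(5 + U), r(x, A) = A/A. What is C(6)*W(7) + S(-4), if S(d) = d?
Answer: -4 - 12*√57 + 12*√19 ≈ -42.291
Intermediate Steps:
r(x, A) = 1
W(U) = 2 - √(5 + U)
C(M) = M*√(1 + 3*M) (C(M) = √(((1 + M) + M) + M)*M = √((1 + 2*M) + M)*M = √(1 + 3*M)*M = M*√(1 + 3*M))
C(6)*W(7) + S(-4) = (6*√(1 + 3*6))*(2 - √(5 + 7)) - 4 = (6*√(1 + 18))*(2 - √12) - 4 = (6*√19)*(2 - 2*√3) - 4 = 6*√19*(2 - 2*√3) - 4 = -4 + 6*√19*(2 - 2*√3)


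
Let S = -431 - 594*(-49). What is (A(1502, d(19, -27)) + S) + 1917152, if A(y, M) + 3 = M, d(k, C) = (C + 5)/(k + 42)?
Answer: 118695242/61 ≈ 1.9458e+6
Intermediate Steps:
S = 28675 (S = -431 + 29106 = 28675)
d(k, C) = (5 + C)/(42 + k)
A(y, M) = -3 + M
(A(1502, d(19, -27)) + S) + 1917152 = ((-3 + (5 - 27)/(42 + 19)) + 28675) + 1917152 = ((-3 - 22/61) + 28675) + 1917152 = (-205/61 + 28675) + 1917152 = 1748970/61 + 1917152 = 118695242/61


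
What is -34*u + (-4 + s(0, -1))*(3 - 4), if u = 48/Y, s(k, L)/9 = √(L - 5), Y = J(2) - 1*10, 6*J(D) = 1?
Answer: 10028/59 - 9*I*√6 ≈ 169.97 - 22.045*I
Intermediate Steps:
J(D) = ⅙ (J(D) = (⅙)*1 = ⅙)
Y = -59/6 (Y = ⅙ - 1*10 = ⅙ - 10 = -59/6 ≈ -9.8333)
s(k, L) = 9*√(-5 + L) (s(k, L) = 9*√(L - 5) = 9*√(-5 + L))
u = -288/59 (u = 48/(-59/6) = 48*(-6/59) = -288/59 ≈ -4.8814)
-34*u + (-4 + s(0, -1))*(3 - 4) = -34*(-288/59) + (-4 + 9*√(-5 - 1))*(3 - 4) = 9792/59 + (-4 + 9*√(-6))*(-1) = 9792/59 + (-4 + 9*(I*√6))*(-1) = 9792/59 + (-4 + 9*I*√6)*(-1) = 9792/59 + (4 - 9*I*√6) = 10028/59 - 9*I*√6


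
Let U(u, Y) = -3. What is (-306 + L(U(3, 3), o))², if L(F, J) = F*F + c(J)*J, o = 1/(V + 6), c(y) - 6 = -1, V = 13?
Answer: 31787044/361 ≈ 88053.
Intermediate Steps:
c(y) = 5 (c(y) = 6 - 1 = 5)
o = 1/19 (o = 1/(13 + 6) = 1/19 ≈ 0.052632)
L(F, J) = F² + 5*J (L(F, J) = F*F + 5*J = F² + 5*J)
(-306 + L(U(3, 3), o))² = (-306 + ((-3)² + 5*(1/19)))² = (-306 + (9 + 5/19))² = (-306 + 176/19)² = (-5638/19)² = 31787044/361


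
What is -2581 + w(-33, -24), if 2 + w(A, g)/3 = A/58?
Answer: -150145/58 ≈ -2588.7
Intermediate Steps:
w(A, g) = -6 + 3*A/58 (w(A, g) = -6 + 3*(A/58) = -6 + 3*A/58)
-2581 + w(-33, -24) = -2581 + (-6 + (3/58)*(-33)) = -2581 + (-6 - 99/58) = -2581 - 447/58 = -150145/58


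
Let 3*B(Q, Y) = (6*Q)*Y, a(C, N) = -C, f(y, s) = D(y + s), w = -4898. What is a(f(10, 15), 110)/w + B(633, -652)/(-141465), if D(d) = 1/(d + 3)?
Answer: 37734395891/6467025320 ≈ 5.8349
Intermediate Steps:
D(d) = 1/(3 + d)
f(y, s) = 1/(3 + s + y) (f(y, s) = 1/(3 + (y + s)) = 1/(3 + (s + y)) = 1/(3 + s + y))
B(Q, Y) = 2*Q*Y (B(Q, Y) = ((6*Q)*Y)/3 = (6*Q*Y)/3 = 2*Q*Y)
a(f(10, 15), 110)/w + B(633, -652)/(-141465) = -1/(3 + 15 + 10)/(-4898) + (2*633*(-652))/(-141465) = -1/28*(-1/4898) - 825432*(-1/141465) = -1*1/28*(-1/4898) + 275144/47155 = -1/28*(-1/4898) + 275144/47155 = 1/137144 + 275144/47155 = 37734395891/6467025320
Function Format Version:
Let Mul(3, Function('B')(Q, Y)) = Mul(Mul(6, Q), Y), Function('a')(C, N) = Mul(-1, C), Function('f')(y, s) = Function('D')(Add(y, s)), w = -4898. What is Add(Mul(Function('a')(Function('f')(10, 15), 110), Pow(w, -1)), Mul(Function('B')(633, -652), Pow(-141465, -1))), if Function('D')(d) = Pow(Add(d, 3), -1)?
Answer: Rational(37734395891, 6467025320) ≈ 5.8349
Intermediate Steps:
Function('D')(d) = Pow(Add(3, d), -1)
Function('f')(y, s) = Pow(Add(3, s, y), -1) (Function('f')(y, s) = Pow(Add(3, Add(y, s)), -1) = Pow(Add(3, Add(s, y)), -1) = Pow(Add(3, s, y), -1))
Function('B')(Q, Y) = Mul(2, Q, Y) (Function('B')(Q, Y) = Mul(Rational(1, 3), Mul(Mul(6, Q), Y)) = Mul(Rational(1, 3), Mul(6, Q, Y)) = Mul(2, Q, Y))
Add(Mul(Function('a')(Function('f')(10, 15), 110), Pow(w, -1)), Mul(Function('B')(633, -652), Pow(-141465, -1))) = Add(Mul(Mul(-1, Pow(Add(3, 15, 10), -1)), Pow(-4898, -1)), Mul(Mul(2, 633, -652), Pow(-141465, -1))) = Add(Mul(Mul(-1, Pow(28, -1)), Rational(-1, 4898)), Mul(-825432, Rational(-1, 141465))) = Add(Mul(Mul(-1, Rational(1, 28)), Rational(-1, 4898)), Rational(275144, 47155)) = Add(Mul(Rational(-1, 28), Rational(-1, 4898)), Rational(275144, 47155)) = Add(Rational(1, 137144), Rational(275144, 47155)) = Rational(37734395891, 6467025320)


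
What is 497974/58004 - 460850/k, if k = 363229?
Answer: 77073727323/10534367458 ≈ 7.3164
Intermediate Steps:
497974/58004 - 460850/k = 497974/58004 - 460850/363229 = 497974*(1/58004) - 460850*1/363229 = 248987/29002 - 460850/363229 = 77073727323/10534367458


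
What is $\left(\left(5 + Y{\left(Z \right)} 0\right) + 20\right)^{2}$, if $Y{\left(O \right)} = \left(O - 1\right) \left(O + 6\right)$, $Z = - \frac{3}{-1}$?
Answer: $625$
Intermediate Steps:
$Z = 3$ ($Z = \left(-3\right) \left(-1\right) = 3$)
$Y{\left(O \right)} = \left(-1 + O\right) \left(6 + O\right)$
$\left(\left(5 + Y{\left(Z \right)} 0\right) + 20\right)^{2} = \left(\left(5 + \left(-6 + 3^{2} + 5 \cdot 3\right) 0\right) + 20\right)^{2} = \left(\left(5 + \left(-6 + 9 + 15\right) 0\right) + 20\right)^{2} = \left(\left(5 + 18 \cdot 0\right) + 20\right)^{2} = \left(\left(5 + 0\right) + 20\right)^{2} = \left(5 + 20\right)^{2} = 25^{2} = 625$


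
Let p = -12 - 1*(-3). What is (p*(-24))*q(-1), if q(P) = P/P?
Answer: 216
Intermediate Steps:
q(P) = 1
p = -9 (p = -12 + 3 = -9)
(p*(-24))*q(-1) = -9*(-24)*1 = 216*1 = 216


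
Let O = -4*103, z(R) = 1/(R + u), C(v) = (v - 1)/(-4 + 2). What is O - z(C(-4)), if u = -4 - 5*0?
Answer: -1234/3 ≈ -411.33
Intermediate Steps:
u = -4 (u = -4 + 0 = -4)
C(v) = 1/2 - v/2 (C(v) = (-1 + v)/(-2) = (-1 + v)*(-1/2) = 1/2 - v/2)
z(R) = 1/(-4 + R) (z(R) = 1/(R - 4) = 1/(-4 + R))
O = -412
O - z(C(-4)) = -412 - 1/(-4 + (1/2 - 1/2*(-4))) = -412 - 1/(-4 + (1/2 + 2)) = -412 - 1/(-4 + 5/2) = -412 - 1/(-3/2) = -412 - 1*(-2/3) = -412 + 2/3 = -1234/3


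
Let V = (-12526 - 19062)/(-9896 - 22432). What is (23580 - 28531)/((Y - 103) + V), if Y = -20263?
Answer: 40013982/164590115 ≈ 0.24311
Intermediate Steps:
V = 7897/8082 (V = -31588/(-32328) = -31588*(-1/32328) = 7897/8082 ≈ 0.97711)
(23580 - 28531)/((Y - 103) + V) = (23580 - 28531)/((-20263 - 103) + 7897/8082) = -4951/(-20366 + 7897/8082) = -4951/(-164590115/8082) = -4951*(-8082/164590115) = 40013982/164590115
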